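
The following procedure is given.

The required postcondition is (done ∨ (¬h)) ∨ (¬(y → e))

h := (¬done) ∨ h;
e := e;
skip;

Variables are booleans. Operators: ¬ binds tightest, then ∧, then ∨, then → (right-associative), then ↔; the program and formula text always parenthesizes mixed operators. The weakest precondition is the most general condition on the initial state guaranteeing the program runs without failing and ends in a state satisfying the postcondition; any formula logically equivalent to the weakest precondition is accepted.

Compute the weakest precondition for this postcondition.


Working backward. After the program, the postcondition (done ∨ (¬h)) ∨ (¬(y → e)) must hold; in canonical form it is done ∨ (¬h) ∨ (¬(y → e)).
Before skip: done ∨ (¬h) ∨ (¬(y → e))
Before e := e: done ∨ (¬h) ∨ (¬(y → e))
Before h := (¬done) ∨ h: done ∨ (¬((¬done) ∨ h)) ∨ (¬(y → e))
Answer: WP = done ∨ (¬((¬done) ∨ h)) ∨ (¬(y → e))


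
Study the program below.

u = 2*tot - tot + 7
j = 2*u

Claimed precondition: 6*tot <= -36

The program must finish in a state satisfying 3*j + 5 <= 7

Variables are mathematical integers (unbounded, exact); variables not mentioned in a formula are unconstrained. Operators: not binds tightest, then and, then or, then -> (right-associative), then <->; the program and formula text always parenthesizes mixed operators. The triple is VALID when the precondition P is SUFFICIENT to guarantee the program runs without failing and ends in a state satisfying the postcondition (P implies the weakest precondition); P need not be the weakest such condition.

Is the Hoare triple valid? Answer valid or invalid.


Working backward. After the program, the postcondition 3*j + 5 <= 7 must hold; in canonical form it is 3*j <= 2.
Before j := 2*u: 6*u <= 2
Before u := 2*tot - tot + 7: 6*tot <= -40
The weakest precondition is 6*tot <= -40.
Check whether 6*tot <= -36 implies it.
Countermodel: at the initial state tot = -6, the precondition holds but the weakest precondition fails.
Answer: invalid


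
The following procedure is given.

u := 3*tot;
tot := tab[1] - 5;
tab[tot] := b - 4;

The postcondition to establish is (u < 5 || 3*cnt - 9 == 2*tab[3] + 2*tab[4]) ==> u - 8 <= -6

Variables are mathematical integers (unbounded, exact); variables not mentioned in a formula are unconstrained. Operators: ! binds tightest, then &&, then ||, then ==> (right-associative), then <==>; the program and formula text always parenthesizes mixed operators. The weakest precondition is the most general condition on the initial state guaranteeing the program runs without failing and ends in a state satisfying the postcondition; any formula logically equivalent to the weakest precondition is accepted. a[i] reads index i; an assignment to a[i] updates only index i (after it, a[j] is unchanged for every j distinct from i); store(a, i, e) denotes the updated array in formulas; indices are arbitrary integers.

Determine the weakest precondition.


Working backward. After the program, the postcondition (u < 5 || 3*cnt - 9 == 2*tab[3] + 2*tab[4]) ==> u - 8 <= -6 must hold; in canonical form it is (u < 5 || 3*cnt == 2*tab[3] + 2*tab[4] + 9) ==> u <= 2.
Before tab[tot] := b - 4: (u < 5 || 3*cnt == 2*store(tab, tot, b - 4)[3] + 2*store(tab, tot, b - 4)[4] + 9) ==> u <= 2
Before tot := tab[1] - 5: (u < 5 || 3*cnt == 2*store(tab, tab[1] - 5, b - 4)[3] + 2*store(tab, tab[1] - 5, b - 4)[4] + 9) ==> u <= 2
Before u := 3*tot: (3*tot < 5 || 3*cnt == 2*store(tab, tab[1] - 5, b - 4)[3] + 2*store(tab, tab[1] - 5, b - 4)[4] + 9) ==> 3*tot <= 2
Answer: WP = (3*tot < 5 || 3*cnt == 2*store(tab, tab[1] - 5, b - 4)[3] + 2*store(tab, tab[1] - 5, b - 4)[4] + 9) ==> 3*tot <= 2


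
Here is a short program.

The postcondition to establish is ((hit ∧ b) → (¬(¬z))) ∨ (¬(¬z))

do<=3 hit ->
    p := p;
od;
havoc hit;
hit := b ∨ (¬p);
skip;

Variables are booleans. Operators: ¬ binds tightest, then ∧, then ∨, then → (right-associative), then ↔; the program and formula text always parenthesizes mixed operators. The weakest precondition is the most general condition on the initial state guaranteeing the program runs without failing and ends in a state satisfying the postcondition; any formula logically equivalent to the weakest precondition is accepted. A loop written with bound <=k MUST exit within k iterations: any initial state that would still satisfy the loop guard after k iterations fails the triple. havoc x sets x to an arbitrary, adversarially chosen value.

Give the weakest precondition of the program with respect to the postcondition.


Working backward. After the program, the postcondition ((hit ∧ b) → (¬(¬z))) ∨ (¬(¬z)) must hold; in canonical form it is ((hit ∧ b) → z) ∨ z.
Before skip: ((hit ∧ b) → z) ∨ z
Before hit := b ∨ (¬p): (((b ∨ (¬p)) ∧ b) → z) ∨ z
Before havoc hit: (((b ∨ (¬p)) ∧ b) → z) ∨ z
Before the loop (bound <=3), unroll the exhaustion recursion (WP_0 = exit-now case; WP_j = one more guarded iteration, up to j = 3):
  WP_0: (¬hit) ∧ ((((b ∨ (¬p)) ∧ b) → z) ∨ z)
  WP_1: (hit → ((¬hit) ∧ ((((b ∨ (¬p)) ∧ b) → z) ∨ z))) ∧ ((¬hit) → ((((b ∨ (¬p)) ∧ b) → z) ∨ z))
  WP_2: (hit → ((hit → ((¬hit) ∧ ((((b ∨ (¬p)) ∧ b) → z) ∨ z))) ∧ ((¬hit) → ((((b ∨ (¬p)) ∧ b) → z) ∨ z)))) ∧ ((¬hit) → ((((b ∨ (¬p)) ∧ b) → z) ∨ z))
  WP_3: (hit → ((hit → ((hit → ((¬hit) ∧ ((((b ∨ (¬p)) ∧ b) → z) ∨ z))) ∧ ((¬hit) → ((((b ∨ (¬p)) ∧ b) → z) ∨ z)))) ∧ ((¬hit) → ((((b ∨ (¬p)) ∧ b) → z) ∨ z)))) ∧ ((¬hit) → ((((b ∨ (¬p)) ∧ b) → z) ∨ z))
So before the loop: (hit → ((hit → ((hit → ((¬hit) ∧ ((((b ∨ (¬p)) ∧ b) → z) ∨ z))) ∧ ((¬hit) → ((((b ∨ (¬p)) ∧ b) → z) ∨ z)))) ∧ ((¬hit) → ((((b ∨ (¬p)) ∧ b) → z) ∨ z)))) ∧ ((¬hit) → ((((b ∨ (¬p)) ∧ b) → z) ∨ z))
Answer: WP = (hit → ((hit → ((hit → ((¬hit) ∧ ((((b ∨ (¬p)) ∧ b) → z) ∨ z))) ∧ ((¬hit) → ((((b ∨ (¬p)) ∧ b) → z) ∨ z)))) ∧ ((¬hit) → ((((b ∨ (¬p)) ∧ b) → z) ∨ z)))) ∧ ((¬hit) → ((((b ∨ (¬p)) ∧ b) → z) ∨ z))


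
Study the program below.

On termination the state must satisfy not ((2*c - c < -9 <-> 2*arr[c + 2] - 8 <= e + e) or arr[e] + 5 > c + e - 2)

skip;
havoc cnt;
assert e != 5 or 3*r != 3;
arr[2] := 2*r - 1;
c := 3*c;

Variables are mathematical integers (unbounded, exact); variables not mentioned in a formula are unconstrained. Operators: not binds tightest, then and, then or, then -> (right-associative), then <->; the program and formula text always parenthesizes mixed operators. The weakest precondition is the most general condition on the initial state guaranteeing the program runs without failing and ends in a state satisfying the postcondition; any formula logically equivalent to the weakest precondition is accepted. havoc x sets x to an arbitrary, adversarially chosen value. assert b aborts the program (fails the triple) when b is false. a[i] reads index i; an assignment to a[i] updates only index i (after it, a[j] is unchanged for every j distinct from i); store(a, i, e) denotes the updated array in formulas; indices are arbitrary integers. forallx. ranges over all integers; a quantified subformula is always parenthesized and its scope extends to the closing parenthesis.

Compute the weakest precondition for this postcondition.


Working backward. After the program, the postcondition not ((2*c - c < -9 <-> 2*arr[c + 2] - 8 <= e + e) or arr[e] + 5 > c + e - 2) must hold; in canonical form it is not ((c < -9 <-> 2*arr[c + 2] <= 2*e + 8) or arr[e] > c + e - 7).
Before c := 3*c: not ((3*c < -9 <-> 2*arr[3*c + 2] <= 2*e + 8) or arr[e] > 3*c + e - 7)
Before arr[2] := 2*r - 1: not ((3*c < -9 <-> 2*store(arr, 2, 2*r - 1)[3*c + 2] <= 2*e + 8) or store(arr, 2, 2*r - 1)[e] > 3*c + e - 7)
Before assert e != 5 or 3*r != 3: (e != 5 or 3*r != 3) and (not ((3*c < -9 <-> 2*store(arr, 2, 2*r - 1)[3*c + 2] <= 2*e + 8) or store(arr, 2, 2*r - 1)[e] > 3*c + e - 7))
Before havoc cnt: (e != 5 or 3*r != 3) and (not ((3*c < -9 <-> 2*store(arr, 2, 2*r - 1)[3*c + 2] <= 2*e + 8) or store(arr, 2, 2*r - 1)[e] > 3*c + e - 7))
Before skip: (e != 5 or 3*r != 3) and (not ((3*c < -9 <-> 2*store(arr, 2, 2*r - 1)[3*c + 2] <= 2*e + 8) or store(arr, 2, 2*r - 1)[e] > 3*c + e - 7))
Answer: WP = (e != 5 or 3*r != 3) and (not ((3*c < -9 <-> 2*store(arr, 2, 2*r - 1)[3*c + 2] <= 2*e + 8) or store(arr, 2, 2*r - 1)[e] > 3*c + e - 7))


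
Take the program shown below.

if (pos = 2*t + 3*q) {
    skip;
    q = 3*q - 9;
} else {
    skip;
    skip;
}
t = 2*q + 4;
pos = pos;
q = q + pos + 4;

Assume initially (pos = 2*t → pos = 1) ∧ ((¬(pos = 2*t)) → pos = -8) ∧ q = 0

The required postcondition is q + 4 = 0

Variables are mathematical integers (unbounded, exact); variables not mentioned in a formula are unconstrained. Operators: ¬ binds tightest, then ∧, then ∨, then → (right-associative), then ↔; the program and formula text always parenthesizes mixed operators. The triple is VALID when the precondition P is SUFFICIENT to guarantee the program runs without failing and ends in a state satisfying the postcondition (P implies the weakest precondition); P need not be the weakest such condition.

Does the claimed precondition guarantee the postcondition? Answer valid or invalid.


Working backward. After the program, the postcondition q + 4 = 0 must hold; in canonical form it is q = -4.
Before q := q + pos + 4: pos + q = -8
Before pos := pos: pos + q = -8
Before t := 2*q + 4: pos + q = -8
Then branch requires pos + 3*q = 1; else branch requires pos + q = -8.
Before the if: (pos = 3*q + 2*t → pos + 3*q = 1) ∧ ((¬(pos = 3*q + 2*t)) → pos + q = -8)
The weakest precondition is (pos = 3*q + 2*t → pos + 3*q = 1) ∧ ((¬(pos = 3*q + 2*t)) → pos + q = -8).
Check whether (pos = 2*t → pos = 1) ∧ ((¬(pos = 2*t)) → pos = -8) ∧ q = 0 implies it.
Every state satisfying the precondition satisfies the weakest precondition: the implication holds.
Answer: valid


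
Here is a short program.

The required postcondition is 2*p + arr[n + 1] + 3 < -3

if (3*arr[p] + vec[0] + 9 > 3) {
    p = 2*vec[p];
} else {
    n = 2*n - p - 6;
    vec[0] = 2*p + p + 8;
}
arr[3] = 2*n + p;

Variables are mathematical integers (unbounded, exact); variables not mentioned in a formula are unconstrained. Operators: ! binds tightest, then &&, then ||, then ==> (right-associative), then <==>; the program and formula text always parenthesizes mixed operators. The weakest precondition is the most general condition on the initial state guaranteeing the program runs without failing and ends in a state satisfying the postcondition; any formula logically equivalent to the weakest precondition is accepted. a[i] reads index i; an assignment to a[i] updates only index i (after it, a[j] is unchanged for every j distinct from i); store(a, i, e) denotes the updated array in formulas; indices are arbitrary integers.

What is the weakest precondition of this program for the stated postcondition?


Working backward. After the program, the postcondition 2*p + arr[n + 1] + 3 < -3 must hold; in canonical form it is arr[n + 1] + 2*p < -6.
Before arr[3] := 2*n + p: store(arr, 3, 2*n + p)[n + 1] + 2*p < -6
Then branch requires 4*vec[p] + store(arr, 3, 2*vec[p] + 2*n)[n + 1] < -6; else branch requires store(arr, 3, 4*n - p - 12)[2*n - p - 5] + 2*p < -6.
Before the if: (3*arr[p] + vec[0] > -6 ==> 4*vec[p] + store(arr, 3, 2*vec[p] + 2*n)[n + 1] < -6) && ((!(3*arr[p] + vec[0] > -6)) ==> store(arr, 3, 4*n - p - 12)[2*n - p - 5] + 2*p < -6)
Answer: WP = (3*arr[p] + vec[0] > -6 ==> 4*vec[p] + store(arr, 3, 2*vec[p] + 2*n)[n + 1] < -6) && ((!(3*arr[p] + vec[0] > -6)) ==> store(arr, 3, 4*n - p - 12)[2*n - p - 5] + 2*p < -6)


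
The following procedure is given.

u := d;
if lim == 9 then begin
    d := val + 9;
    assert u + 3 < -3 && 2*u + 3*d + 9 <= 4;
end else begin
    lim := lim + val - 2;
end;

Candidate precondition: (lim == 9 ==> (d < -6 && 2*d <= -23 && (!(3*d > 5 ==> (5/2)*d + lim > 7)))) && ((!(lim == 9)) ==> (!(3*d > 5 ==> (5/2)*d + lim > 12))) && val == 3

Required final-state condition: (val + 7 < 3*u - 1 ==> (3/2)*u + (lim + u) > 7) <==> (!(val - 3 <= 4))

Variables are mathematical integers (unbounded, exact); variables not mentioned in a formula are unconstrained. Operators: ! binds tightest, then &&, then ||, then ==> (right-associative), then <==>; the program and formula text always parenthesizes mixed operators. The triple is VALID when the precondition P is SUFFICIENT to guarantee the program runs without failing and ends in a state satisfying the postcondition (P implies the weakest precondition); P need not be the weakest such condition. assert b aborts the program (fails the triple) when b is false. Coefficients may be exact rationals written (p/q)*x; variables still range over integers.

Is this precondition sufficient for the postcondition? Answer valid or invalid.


Working backward. After the program, the postcondition (val + 7 < 3*u - 1 ==> (3/2)*u + (lim + u) > 7) <==> (!(val - 3 <= 4)) must hold; in canonical form it is (val < 3*u - 8 ==> lim + (5/2)*u > 7) <==> (!(val <= 7)).
Then branch requires u < -6 && 2*u + 3*val <= -32 && ((val < 3*u - 8 ==> lim + (5/2)*u > 7) <==> (!(val <= 7))); else branch requires (val < 3*u - 8 ==> lim + (5/2)*u + val > 9) <==> (!(val <= 7)).
Before the if: (lim == 9 ==> (u < -6 && 2*u + 3*val <= -32 && ((val < 3*u - 8 ==> lim + (5/2)*u > 7) <==> (!(val <= 7))))) && ((!(lim == 9)) ==> ((val < 3*u - 8 ==> lim + (5/2)*u + val > 9) <==> (!(val <= 7))))
Before u := d: (lim == 9 ==> (d < -6 && 2*d + 3*val <= -32 && ((val < 3*d - 8 ==> (5/2)*d + lim > 7) <==> (!(val <= 7))))) && ((!(lim == 9)) ==> ((val < 3*d - 8 ==> (5/2)*d + lim + val > 9) <==> (!(val <= 7))))
The weakest precondition is (lim == 9 ==> (d < -6 && 2*d + 3*val <= -32 && ((val < 3*d - 8 ==> (5/2)*d + lim > 7) <==> (!(val <= 7))))) && ((!(lim == 9)) ==> ((val < 3*d - 8 ==> (5/2)*d + lim + val > 9) <==> (!(val <= 7)))).
Check whether (lim == 9 ==> (d < -6 && 2*d <= -23 && (!(3*d > 5 ==> (5/2)*d + lim > 7)))) && ((!(lim == 9)) ==> (!(3*d > 5 ==> (5/2)*d + lim > 12))) && val == 3 implies it.
Countermodel: at the initial state d = 4, lim = 0, val = 3, the precondition holds but the weakest precondition fails.
Answer: invalid


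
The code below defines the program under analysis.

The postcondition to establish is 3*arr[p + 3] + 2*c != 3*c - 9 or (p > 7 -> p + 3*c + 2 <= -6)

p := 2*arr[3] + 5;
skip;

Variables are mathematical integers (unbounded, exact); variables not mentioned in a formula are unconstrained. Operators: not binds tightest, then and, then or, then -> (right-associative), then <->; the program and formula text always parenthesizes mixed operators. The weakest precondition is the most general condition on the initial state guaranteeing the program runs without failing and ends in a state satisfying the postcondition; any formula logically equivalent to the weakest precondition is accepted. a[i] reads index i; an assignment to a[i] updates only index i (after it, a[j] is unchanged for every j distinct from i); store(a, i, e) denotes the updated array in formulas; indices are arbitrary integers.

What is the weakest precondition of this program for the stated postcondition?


Working backward. After the program, the postcondition 3*arr[p + 3] + 2*c != 3*c - 9 or (p > 7 -> p + 3*c + 2 <= -6) must hold; in canonical form it is 3*arr[p + 3] != c - 9 or (p > 7 -> 3*c + p <= -8).
Before skip: 3*arr[p + 3] != c - 9 or (p > 7 -> 3*c + p <= -8)
Before p := 2*arr[3] + 5: 3*arr[2*arr[3] + 8] != c - 9 or (2*arr[3] > 2 -> 2*arr[3] + 3*c <= -13)
Answer: WP = 3*arr[2*arr[3] + 8] != c - 9 or (2*arr[3] > 2 -> 2*arr[3] + 3*c <= -13)


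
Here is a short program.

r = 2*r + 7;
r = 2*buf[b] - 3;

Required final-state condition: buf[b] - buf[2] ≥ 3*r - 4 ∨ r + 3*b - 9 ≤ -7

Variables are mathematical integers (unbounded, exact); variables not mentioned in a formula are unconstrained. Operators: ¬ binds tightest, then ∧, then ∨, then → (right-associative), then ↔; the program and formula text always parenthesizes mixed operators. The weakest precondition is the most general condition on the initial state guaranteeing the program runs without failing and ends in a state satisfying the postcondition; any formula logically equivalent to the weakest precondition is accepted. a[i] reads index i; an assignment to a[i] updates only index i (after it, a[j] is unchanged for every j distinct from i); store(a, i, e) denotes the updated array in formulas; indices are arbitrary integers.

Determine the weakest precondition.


Working backward. After the program, the postcondition buf[b] - buf[2] ≥ 3*r - 4 ∨ r + 3*b - 9 ≤ -7 must hold; in canonical form it is buf[b] ≥ buf[2] + 3*r - 4 ∨ 3*b + r ≤ 2.
Before r := 2*buf[b] - 3: buf[2] + 5*buf[b] ≤ 13 ∨ 2*buf[b] + 3*b ≤ 5
Before r := 2*r + 7: buf[2] + 5*buf[b] ≤ 13 ∨ 2*buf[b] + 3*b ≤ 5
Answer: WP = buf[2] + 5*buf[b] ≤ 13 ∨ 2*buf[b] + 3*b ≤ 5


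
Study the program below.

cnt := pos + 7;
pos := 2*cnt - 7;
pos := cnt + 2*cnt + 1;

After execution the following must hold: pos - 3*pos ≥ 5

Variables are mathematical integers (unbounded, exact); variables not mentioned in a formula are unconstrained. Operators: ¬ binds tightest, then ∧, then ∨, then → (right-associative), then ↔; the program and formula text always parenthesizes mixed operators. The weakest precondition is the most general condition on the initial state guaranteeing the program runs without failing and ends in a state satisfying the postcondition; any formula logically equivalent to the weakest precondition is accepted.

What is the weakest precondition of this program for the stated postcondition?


Working backward. After the program, the postcondition pos - 3*pos ≥ 5 must hold; in canonical form it is 2*pos ≤ -5.
Before pos := cnt + 2*cnt + 1: 6*cnt ≤ -7
Before pos := 2*cnt - 7: 6*cnt ≤ -7
Before cnt := pos + 7: 6*pos ≤ -49
Answer: WP = 6*pos ≤ -49


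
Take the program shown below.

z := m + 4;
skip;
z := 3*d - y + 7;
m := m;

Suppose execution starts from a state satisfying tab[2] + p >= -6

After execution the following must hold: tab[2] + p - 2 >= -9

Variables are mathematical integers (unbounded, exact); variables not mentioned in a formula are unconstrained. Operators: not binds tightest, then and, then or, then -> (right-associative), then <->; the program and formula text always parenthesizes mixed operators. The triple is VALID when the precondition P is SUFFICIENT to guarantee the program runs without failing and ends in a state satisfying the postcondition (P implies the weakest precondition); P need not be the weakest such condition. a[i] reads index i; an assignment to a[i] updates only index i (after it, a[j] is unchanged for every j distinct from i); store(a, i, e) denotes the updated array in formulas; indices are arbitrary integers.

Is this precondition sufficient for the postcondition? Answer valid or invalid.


Working backward. After the program, the postcondition tab[2] + p - 2 >= -9 must hold; in canonical form it is tab[2] + p >= -7.
Before m := m: tab[2] + p >= -7
Before z := 3*d - y + 7: tab[2] + p >= -7
Before skip: tab[2] + p >= -7
Before z := m + 4: tab[2] + p >= -7
The weakest precondition is tab[2] + p >= -7.
Check whether tab[2] + p >= -6 implies it.
Every state satisfying the precondition satisfies the weakest precondition: the implication holds.
Answer: valid


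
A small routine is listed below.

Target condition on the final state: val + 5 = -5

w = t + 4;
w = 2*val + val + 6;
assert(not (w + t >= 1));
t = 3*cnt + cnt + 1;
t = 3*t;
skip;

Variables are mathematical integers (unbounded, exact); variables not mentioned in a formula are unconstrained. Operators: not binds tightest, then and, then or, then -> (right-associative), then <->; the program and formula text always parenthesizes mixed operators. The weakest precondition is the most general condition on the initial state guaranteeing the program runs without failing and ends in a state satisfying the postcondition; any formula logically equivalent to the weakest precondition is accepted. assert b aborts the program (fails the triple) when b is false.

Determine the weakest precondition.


Working backward. After the program, the postcondition val + 5 = -5 must hold; in canonical form it is val = -10.
Before skip: val = -10
Before t := 3*t: val = -10
Before t := 3*cnt + cnt + 1: val = -10
Before assert not (w + t >= 1): (not (t + w >= 1)) and val = -10
Before w := 2*val + val + 6: (not (t + 3*val >= -5)) and val = -10
Before w := t + 4: (not (t + 3*val >= -5)) and val = -10
Answer: WP = (not (t + 3*val >= -5)) and val = -10


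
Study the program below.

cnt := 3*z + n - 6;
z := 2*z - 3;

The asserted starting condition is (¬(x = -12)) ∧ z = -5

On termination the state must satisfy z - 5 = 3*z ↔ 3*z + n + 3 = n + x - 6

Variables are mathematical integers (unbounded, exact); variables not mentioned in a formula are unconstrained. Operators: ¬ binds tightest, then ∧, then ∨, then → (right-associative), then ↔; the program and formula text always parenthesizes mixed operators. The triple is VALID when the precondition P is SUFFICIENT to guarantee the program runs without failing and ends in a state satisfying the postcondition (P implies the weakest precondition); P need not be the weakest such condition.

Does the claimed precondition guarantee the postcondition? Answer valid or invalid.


Working backward. After the program, the postcondition z - 5 = 3*z ↔ 3*z + n + 3 = n + x - 6 must hold; in canonical form it is 2*z = -5 ↔ 3*z = x - 9.
Before z := 2*z - 3: 4*z = 1 ↔ 6*z = x
Before cnt := 3*z + n - 6: 4*z = 1 ↔ 6*z = x
The weakest precondition is 4*z = 1 ↔ 6*z = x.
Check whether (¬(x = -12)) ∧ z = -5 implies it.
Countermodel: at the initial state x = -30, z = -5, the precondition holds but the weakest precondition fails.
Answer: invalid


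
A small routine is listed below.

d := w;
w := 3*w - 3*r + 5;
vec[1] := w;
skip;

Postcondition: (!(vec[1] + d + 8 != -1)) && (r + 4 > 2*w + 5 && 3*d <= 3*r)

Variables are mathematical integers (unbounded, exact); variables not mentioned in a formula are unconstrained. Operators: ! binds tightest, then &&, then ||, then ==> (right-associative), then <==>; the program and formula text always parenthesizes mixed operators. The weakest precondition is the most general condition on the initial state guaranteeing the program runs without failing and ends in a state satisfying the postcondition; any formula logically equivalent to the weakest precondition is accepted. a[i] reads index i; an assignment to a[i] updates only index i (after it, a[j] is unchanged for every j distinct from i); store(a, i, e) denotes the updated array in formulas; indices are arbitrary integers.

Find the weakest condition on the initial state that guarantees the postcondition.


Working backward. After the program, the postcondition (!(vec[1] + d + 8 != -1)) && (r + 4 > 2*w + 5 && 3*d <= 3*r) must hold; in canonical form it is (!(vec[1] + d != -9)) && r > 2*w + 1 && 3*d <= 3*r.
Before skip: (!(vec[1] + d != -9)) && r > 2*w + 1 && 3*d <= 3*r
Before vec[1] := w: (!(d + w != -9)) && r > 2*w + 1 && 3*d <= 3*r
Before w := 3*w - 3*r + 5: (!(d + 3*w != 3*r - 14)) && 7*r > 6*w + 11 && 3*d <= 3*r
Before d := w: (!(4*w != 3*r - 14)) && 7*r > 6*w + 11 && 3*w <= 3*r
Answer: WP = (!(4*w != 3*r - 14)) && 7*r > 6*w + 11 && 3*w <= 3*r


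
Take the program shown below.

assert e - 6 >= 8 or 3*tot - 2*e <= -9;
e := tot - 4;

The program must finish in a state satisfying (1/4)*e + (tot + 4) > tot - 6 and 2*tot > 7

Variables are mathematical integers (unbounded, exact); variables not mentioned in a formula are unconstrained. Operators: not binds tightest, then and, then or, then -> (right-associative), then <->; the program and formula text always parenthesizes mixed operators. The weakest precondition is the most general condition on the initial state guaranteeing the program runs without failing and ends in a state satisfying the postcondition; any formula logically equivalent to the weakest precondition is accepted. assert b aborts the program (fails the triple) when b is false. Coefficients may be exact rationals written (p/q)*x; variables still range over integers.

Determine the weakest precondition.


Working backward. After the program, the postcondition (1/4)*e + (tot + 4) > tot - 6 and 2*tot > 7 must hold; in canonical form it is (1/4)*e > -10 and 2*tot > 7.
Before e := tot - 4: (1/4)*tot > -9 and 2*tot > 7
Before assert e - 6 >= 8 or 3*tot - 2*e <= -9: (e >= 14 or 3*tot <= 2*e - 9) and (1/4)*tot > -9 and 2*tot > 7
Answer: WP = (e >= 14 or 3*tot <= 2*e - 9) and (1/4)*tot > -9 and 2*tot > 7


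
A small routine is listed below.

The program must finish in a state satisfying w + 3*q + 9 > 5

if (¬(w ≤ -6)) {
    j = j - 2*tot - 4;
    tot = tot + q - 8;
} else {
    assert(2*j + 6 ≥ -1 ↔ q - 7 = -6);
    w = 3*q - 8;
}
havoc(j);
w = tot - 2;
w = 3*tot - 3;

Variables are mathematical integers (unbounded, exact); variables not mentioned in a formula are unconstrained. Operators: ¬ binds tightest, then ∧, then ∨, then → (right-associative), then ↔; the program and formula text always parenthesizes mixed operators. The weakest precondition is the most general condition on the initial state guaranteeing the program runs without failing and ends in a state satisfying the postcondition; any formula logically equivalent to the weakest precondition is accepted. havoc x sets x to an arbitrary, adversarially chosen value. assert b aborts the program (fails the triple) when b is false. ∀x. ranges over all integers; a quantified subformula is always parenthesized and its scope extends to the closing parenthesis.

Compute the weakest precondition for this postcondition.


Working backward. After the program, the postcondition w + 3*q + 9 > 5 must hold; in canonical form it is 3*q + w > -4.
Before w := 3*tot - 3: 3*q + 3*tot > -1
Before w := tot - 2: 3*q + 3*tot > -1
Before havoc j: 3*q + 3*tot > -1
Then branch requires 6*q + 3*tot > 23; else branch requires (2*j ≥ -7 ↔ q = 1) ∧ 3*q + 3*tot > -1.
Before the if: ((¬(w ≤ -6)) → 6*q + 3*tot > 23) ∧ (w ≤ -6 → ((2*j ≥ -7 ↔ q = 1) ∧ 3*q + 3*tot > -1))
Answer: WP = ((¬(w ≤ -6)) → 6*q + 3*tot > 23) ∧ (w ≤ -6 → ((2*j ≥ -7 ↔ q = 1) ∧ 3*q + 3*tot > -1))


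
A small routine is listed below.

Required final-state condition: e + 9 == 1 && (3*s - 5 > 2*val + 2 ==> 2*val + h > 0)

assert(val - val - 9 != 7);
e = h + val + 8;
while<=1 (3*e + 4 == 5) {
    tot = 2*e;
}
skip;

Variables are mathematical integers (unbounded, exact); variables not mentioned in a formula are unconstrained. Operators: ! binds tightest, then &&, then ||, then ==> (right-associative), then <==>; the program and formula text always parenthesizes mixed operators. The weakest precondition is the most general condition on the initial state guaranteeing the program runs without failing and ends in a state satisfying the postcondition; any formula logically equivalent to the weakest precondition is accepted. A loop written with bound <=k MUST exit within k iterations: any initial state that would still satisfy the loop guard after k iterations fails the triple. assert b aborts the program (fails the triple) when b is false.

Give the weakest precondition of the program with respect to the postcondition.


Working backward. After the program, the postcondition e + 9 == 1 && (3*s - 5 > 2*val + 2 ==> 2*val + h > 0) must hold; in canonical form it is e == -8 && (3*s > 2*val + 7 ==> h + 2*val > 0).
Before skip: e == -8 && (3*s > 2*val + 7 ==> h + 2*val > 0)
Before the loop (bound <=1), unroll the exhaustion recursion (WP_0 = exit-now case; WP_j = one more guarded iteration, up to j = 1):
  WP_0: (!(3*e == 1)) && e == -8 && (3*s > 2*val + 7 ==> h + 2*val > 0)
  WP_1: (3*e == 1 ==> ((!(3*e == 1)) && e == -8 && (3*s > 2*val + 7 ==> h + 2*val > 0))) && ((!(3*e == 1)) ==> (e == -8 && (3*s > 2*val + 7 ==> h + 2*val > 0)))
So before the loop: (3*e == 1 ==> ((!(3*e == 1)) && e == -8 && (3*s > 2*val + 7 ==> h + 2*val > 0))) && ((!(3*e == 1)) ==> (e == -8 && (3*s > 2*val + 7 ==> h + 2*val > 0)))
Before e := h + val + 8: (3*h + 3*val == -23 ==> ((!(3*h + 3*val == -23)) && h + val == -16 && (3*s > 2*val + 7 ==> h + 2*val > 0))) && ((!(3*h + 3*val == -23)) ==> (h + val == -16 && (3*s > 2*val + 7 ==> h + 2*val > 0)))
Before assert val - val - 9 != 7: (3*h + 3*val == -23 ==> ((!(3*h + 3*val == -23)) && h + val == -16 && (3*s > 2*val + 7 ==> h + 2*val > 0))) && ((!(3*h + 3*val == -23)) ==> (h + val == -16 && (3*s > 2*val + 7 ==> h + 2*val > 0)))
Answer: WP = (3*h + 3*val == -23 ==> ((!(3*h + 3*val == -23)) && h + val == -16 && (3*s > 2*val + 7 ==> h + 2*val > 0))) && ((!(3*h + 3*val == -23)) ==> (h + val == -16 && (3*s > 2*val + 7 ==> h + 2*val > 0)))


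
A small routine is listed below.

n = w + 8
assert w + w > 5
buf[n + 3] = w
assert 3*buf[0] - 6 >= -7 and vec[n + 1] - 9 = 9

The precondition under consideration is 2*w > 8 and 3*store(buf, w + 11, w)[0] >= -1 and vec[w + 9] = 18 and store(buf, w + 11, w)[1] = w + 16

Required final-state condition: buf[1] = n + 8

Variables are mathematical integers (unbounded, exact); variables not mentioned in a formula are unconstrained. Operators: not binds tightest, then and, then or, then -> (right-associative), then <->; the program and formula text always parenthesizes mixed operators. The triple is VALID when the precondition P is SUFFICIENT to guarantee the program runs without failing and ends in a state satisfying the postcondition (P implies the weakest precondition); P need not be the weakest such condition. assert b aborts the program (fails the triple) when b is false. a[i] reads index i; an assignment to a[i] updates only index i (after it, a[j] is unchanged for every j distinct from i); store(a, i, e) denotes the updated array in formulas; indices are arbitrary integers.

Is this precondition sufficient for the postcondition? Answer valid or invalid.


Working backward. After the program, buf[1] = n + 8 must hold.
Before assert 3*buf[0] - 6 >= -7 and vec[n + 1] - 9 = 9: 3*buf[0] >= -1 and vec[n + 1] = 18 and buf[1] = n + 8
Before buf[n + 3] := w: 3*store(buf, n + 3, w)[0] >= -1 and vec[n + 1] = 18 and store(buf, n + 3, w)[1] = n + 8
Before assert w + w > 5: 2*w > 5 and 3*store(buf, n + 3, w)[0] >= -1 and vec[n + 1] = 18 and store(buf, n + 3, w)[1] = n + 8
Before n := w + 8: 2*w > 5 and 3*store(buf, w + 11, w)[0] >= -1 and vec[w + 9] = 18 and store(buf, w + 11, w)[1] = w + 16
The weakest precondition is 2*w > 5 and 3*store(buf, w + 11, w)[0] >= -1 and vec[w + 9] = 18 and store(buf, w + 11, w)[1] = w + 16.
Check whether 2*w > 8 and 3*store(buf, w + 11, w)[0] >= -1 and vec[w + 9] = 18 and store(buf, w + 11, w)[1] = w + 16 implies it.
Every state satisfying the precondition satisfies the weakest precondition: the implication holds.
Answer: valid


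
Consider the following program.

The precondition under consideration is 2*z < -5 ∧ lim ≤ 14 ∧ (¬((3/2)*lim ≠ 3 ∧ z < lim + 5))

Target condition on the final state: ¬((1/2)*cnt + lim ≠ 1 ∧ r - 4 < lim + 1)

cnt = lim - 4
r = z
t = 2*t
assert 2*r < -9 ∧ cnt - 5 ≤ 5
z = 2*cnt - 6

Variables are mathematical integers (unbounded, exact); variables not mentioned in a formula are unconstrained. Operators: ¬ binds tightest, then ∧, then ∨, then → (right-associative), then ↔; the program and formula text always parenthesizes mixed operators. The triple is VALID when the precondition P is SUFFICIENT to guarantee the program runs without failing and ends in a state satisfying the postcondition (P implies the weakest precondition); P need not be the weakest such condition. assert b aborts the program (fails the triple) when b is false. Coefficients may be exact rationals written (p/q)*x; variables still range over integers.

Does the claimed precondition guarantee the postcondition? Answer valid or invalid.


Working backward. After the program, the postcondition ¬((1/2)*cnt + lim ≠ 1 ∧ r - 4 < lim + 1) must hold; in canonical form it is ¬((1/2)*cnt + lim ≠ 1 ∧ r < lim + 5).
Before z := 2*cnt - 6: ¬((1/2)*cnt + lim ≠ 1 ∧ r < lim + 5)
Before assert 2*r < -9 ∧ cnt - 5 ≤ 5: 2*r < -9 ∧ cnt ≤ 10 ∧ (¬((1/2)*cnt + lim ≠ 1 ∧ r < lim + 5))
Before t := 2*t: 2*r < -9 ∧ cnt ≤ 10 ∧ (¬((1/2)*cnt + lim ≠ 1 ∧ r < lim + 5))
Before r := z: 2*z < -9 ∧ cnt ≤ 10 ∧ (¬((1/2)*cnt + lim ≠ 1 ∧ z < lim + 5))
Before cnt := lim - 4: 2*z < -9 ∧ lim ≤ 14 ∧ (¬((3/2)*lim ≠ 3 ∧ z < lim + 5))
The weakest precondition is 2*z < -9 ∧ lim ≤ 14 ∧ (¬((3/2)*lim ≠ 3 ∧ z < lim + 5)).
Check whether 2*z < -5 ∧ lim ≤ 14 ∧ (¬((3/2)*lim ≠ 3 ∧ z < lim + 5)) implies it.
Countermodel: at the initial state lim = -8, z = -3, the precondition holds but the weakest precondition fails.
Answer: invalid


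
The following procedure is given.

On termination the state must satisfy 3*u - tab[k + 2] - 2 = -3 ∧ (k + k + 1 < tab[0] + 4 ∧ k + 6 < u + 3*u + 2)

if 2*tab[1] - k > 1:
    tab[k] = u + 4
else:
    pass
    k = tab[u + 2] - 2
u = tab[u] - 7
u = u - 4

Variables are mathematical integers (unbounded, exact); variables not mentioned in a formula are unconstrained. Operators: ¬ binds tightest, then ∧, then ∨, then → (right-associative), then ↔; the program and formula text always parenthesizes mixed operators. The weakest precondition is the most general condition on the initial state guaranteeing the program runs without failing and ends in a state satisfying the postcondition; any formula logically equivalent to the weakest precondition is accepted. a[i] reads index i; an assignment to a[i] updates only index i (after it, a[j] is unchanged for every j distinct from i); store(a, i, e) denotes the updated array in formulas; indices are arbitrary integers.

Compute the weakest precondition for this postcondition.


Working backward. After the program, the postcondition 3*u - tab[k + 2] - 2 = -3 ∧ (k + k + 1 < tab[0] + 4 ∧ k + 6 < u + 3*u + 2) must hold; in canonical form it is 3*u = tab[k + 2] - 1 ∧ 2*k < tab[0] + 3 ∧ k < 4*u - 4.
Before u := u - 4: 3*u = tab[k + 2] + 11 ∧ 2*k < tab[0] + 3 ∧ k < 4*u - 20
Before u := tab[u] - 7: 3*tab[u] = tab[k + 2] + 32 ∧ 2*k < tab[0] + 3 ∧ k < 4*tab[u] - 48
Then branch requires 3*store(tab, k, u + 4)[u] = store(tab, k, u + 4)[k + 2] + 32 ∧ 2*k < store(tab, k, u + 4)[0] + 3 ∧ k < 4*store(tab, k, u + 4)[u] - 48; else branch requires 3*tab[u] = tab[tab[u + 2]] + 32 ∧ 2*tab[u + 2] < tab[0] + 7 ∧ tab[u + 2] < 4*tab[u] - 46.
Before the if: (2*tab[1] > k + 1 → (3*store(tab, k, u + 4)[u] = store(tab, k, u + 4)[k + 2] + 32 ∧ 2*k < store(tab, k, u + 4)[0] + 3 ∧ k < 4*store(tab, k, u + 4)[u] - 48)) ∧ ((¬(2*tab[1] > k + 1)) → (3*tab[u] = tab[tab[u + 2]] + 32 ∧ 2*tab[u + 2] < tab[0] + 7 ∧ tab[u + 2] < 4*tab[u] - 46))
Answer: WP = (2*tab[1] > k + 1 → (3*store(tab, k, u + 4)[u] = store(tab, k, u + 4)[k + 2] + 32 ∧ 2*k < store(tab, k, u + 4)[0] + 3 ∧ k < 4*store(tab, k, u + 4)[u] - 48)) ∧ ((¬(2*tab[1] > k + 1)) → (3*tab[u] = tab[tab[u + 2]] + 32 ∧ 2*tab[u + 2] < tab[0] + 7 ∧ tab[u + 2] < 4*tab[u] - 46))


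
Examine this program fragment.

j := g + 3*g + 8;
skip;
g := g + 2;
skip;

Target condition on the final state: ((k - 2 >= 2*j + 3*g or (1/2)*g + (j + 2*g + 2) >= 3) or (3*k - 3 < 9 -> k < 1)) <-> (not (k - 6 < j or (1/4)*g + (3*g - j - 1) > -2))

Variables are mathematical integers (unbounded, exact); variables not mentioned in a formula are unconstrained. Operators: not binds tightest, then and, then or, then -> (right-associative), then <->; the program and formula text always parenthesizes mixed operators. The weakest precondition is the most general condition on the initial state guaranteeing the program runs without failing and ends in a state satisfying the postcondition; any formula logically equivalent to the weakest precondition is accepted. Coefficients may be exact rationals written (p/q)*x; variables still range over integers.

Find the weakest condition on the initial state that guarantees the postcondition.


Working backward. After the program, the postcondition ((k - 2 >= 2*j + 3*g or (1/2)*g + (j + 2*g + 2) >= 3) or (3*k - 3 < 9 -> k < 1)) <-> (not (k - 6 < j or (1/4)*g + (3*g - j - 1) > -2)) must hold; in canonical form it is (k >= 3*g + 2*j + 2 or (5/2)*g + j >= 1 or (3*k < 12 -> k < 1)) <-> (not (k < j + 6 or (13/4)*g > j - 1)).
Before skip: (k >= 3*g + 2*j + 2 or (5/2)*g + j >= 1 or (3*k < 12 -> k < 1)) <-> (not (k < j + 6 or (13/4)*g > j - 1))
Before g := g + 2: (k >= 3*g + 2*j + 8 or (5/2)*g + j >= -4 or (3*k < 12 -> k < 1)) <-> (not (k < j + 6 or (13/4)*g > j - 15/2))
Before skip: (k >= 3*g + 2*j + 8 or (5/2)*g + j >= -4 or (3*k < 12 -> k < 1)) <-> (not (k < j + 6 or (13/4)*g > j - 15/2))
Before j := g + 3*g + 8: (k >= 11*g + 24 or (13/2)*g >= -12 or (3*k < 12 -> k < 1)) <-> (not (k < 4*g + 14 or (3/4)*g < -1/2))
Answer: WP = (k >= 11*g + 24 or (13/2)*g >= -12 or (3*k < 12 -> k < 1)) <-> (not (k < 4*g + 14 or (3/4)*g < -1/2))


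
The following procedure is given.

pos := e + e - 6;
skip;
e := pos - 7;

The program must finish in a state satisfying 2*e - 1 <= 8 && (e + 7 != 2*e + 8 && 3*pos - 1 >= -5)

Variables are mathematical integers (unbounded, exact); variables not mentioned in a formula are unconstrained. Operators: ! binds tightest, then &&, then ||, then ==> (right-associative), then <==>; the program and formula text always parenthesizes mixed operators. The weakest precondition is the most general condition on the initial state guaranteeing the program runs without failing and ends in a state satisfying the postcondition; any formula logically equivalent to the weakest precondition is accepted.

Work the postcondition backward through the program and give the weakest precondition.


Working backward. After the program, the postcondition 2*e - 1 <= 8 && (e + 7 != 2*e + 8 && 3*pos - 1 >= -5) must hold; in canonical form it is 2*e <= 9 && e != -1 && 3*pos >= -4.
Before e := pos - 7: 2*pos <= 23 && pos != 6 && 3*pos >= -4
Before skip: 2*pos <= 23 && pos != 6 && 3*pos >= -4
Before pos := e + e - 6: 4*e <= 35 && 2*e != 12 && 6*e >= 14
Answer: WP = 4*e <= 35 && 2*e != 12 && 6*e >= 14


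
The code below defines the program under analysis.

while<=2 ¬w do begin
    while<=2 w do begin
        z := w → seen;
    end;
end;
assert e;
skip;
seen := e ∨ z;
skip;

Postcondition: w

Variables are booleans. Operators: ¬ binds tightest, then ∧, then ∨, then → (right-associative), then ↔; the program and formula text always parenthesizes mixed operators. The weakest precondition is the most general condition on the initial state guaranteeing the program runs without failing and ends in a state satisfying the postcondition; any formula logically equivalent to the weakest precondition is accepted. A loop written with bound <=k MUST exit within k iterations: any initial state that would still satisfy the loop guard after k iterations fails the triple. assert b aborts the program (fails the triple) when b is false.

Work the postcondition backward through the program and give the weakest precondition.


Working backward. After the program, w must hold.
Before skip: w
Before seen := e ∨ z: w
Before skip: w
Before assert e: e ∧ w
Before the loop (bound <=2), unroll the exhaustion recursion (WP_0 = exit-now case; WP_j = one more guarded iteration, up to j = 2):
  WP_0: w ∧ e
  WP_1: ((¬w) → ((w → ((¬w) ∧ ((¬w) → (w ∧ e)))) ∧ ((¬w) → (w ∧ e)))) ∧ (w → (e ∧ w))
  WP_2: ((¬w) → ((w → ((w → ((¬w) ∧ ((¬w) → ((w → ((¬w) ∧ ((¬w) → (w ∧ e)))) ∧ ((¬w) → (w ∧ e)))) ∧ (w → (e ∧ w)))) ∧ ((¬w) → (((¬w) → ((w → ((¬w) ∧ ((¬w) → (w ∧ e)))) ∧ ((¬w) → (w ∧ e)))) ∧ (w → (e ∧ w)))))) ∧ ((¬w) → (((¬w) → ((w → ((¬w) ∧ ((¬w) → (w ∧ e)))) ∧ ((¬w) → (w ∧ e)))) ∧ (w → (e ∧ w)))))) ∧ (w → (e ∧ w))
So before the loop: ((¬w) → ((w → ((w → ((¬w) ∧ ((¬w) → ((w → ((¬w) ∧ ((¬w) → (w ∧ e)))) ∧ ((¬w) → (w ∧ e)))) ∧ (w → (e ∧ w)))) ∧ ((¬w) → (((¬w) → ((w → ((¬w) ∧ ((¬w) → (w ∧ e)))) ∧ ((¬w) → (w ∧ e)))) ∧ (w → (e ∧ w)))))) ∧ ((¬w) → (((¬w) → ((w → ((¬w) ∧ ((¬w) → (w ∧ e)))) ∧ ((¬w) → (w ∧ e)))) ∧ (w → (e ∧ w)))))) ∧ (w → (e ∧ w))
Answer: WP = ((¬w) → ((w → ((w → ((¬w) ∧ ((¬w) → ((w → ((¬w) ∧ ((¬w) → (w ∧ e)))) ∧ ((¬w) → (w ∧ e)))) ∧ (w → (e ∧ w)))) ∧ ((¬w) → (((¬w) → ((w → ((¬w) ∧ ((¬w) → (w ∧ e)))) ∧ ((¬w) → (w ∧ e)))) ∧ (w → (e ∧ w)))))) ∧ ((¬w) → (((¬w) → ((w → ((¬w) ∧ ((¬w) → (w ∧ e)))) ∧ ((¬w) → (w ∧ e)))) ∧ (w → (e ∧ w)))))) ∧ (w → (e ∧ w))
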